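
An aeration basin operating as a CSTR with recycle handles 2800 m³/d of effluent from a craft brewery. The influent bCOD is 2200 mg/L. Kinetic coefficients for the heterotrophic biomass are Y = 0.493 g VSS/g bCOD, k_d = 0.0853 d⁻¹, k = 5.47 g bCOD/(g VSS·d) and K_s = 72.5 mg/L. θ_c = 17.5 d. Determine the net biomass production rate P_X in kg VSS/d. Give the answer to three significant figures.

Effluent substrate depends only on kinetics and SRT: S = K_s(1 + k_d θ_c) / [θ_c(Yk − k_d) − 1] = 72.5 × (1 + 0.0853 × 17.5) / [17.5 × (0.493 × 5.47 − 0.0853) − 1] = 180.7 / 44.70 = 4.043 mg/L.
Observed yield with endogenous decay: Y_obs = Y / (1 + k_d·θ_c) = 0.493 / (1 + 0.0853 × 17.5) = 0.493 / 2.493 = 0.1978 g VSS/g bCOD.
ΔS = 2200 − 4.04 = 2196 mg/L, so the substrate removal rate is 2800 × 2196/1000 = 6149 kg bCOD/d.
Biomass produced: P_X = Y_obs·Q·ΔS = 0.1978 × 6149 ≈ 1216 kg VSS/d.

P_X ≈ 1220 kg VSS/d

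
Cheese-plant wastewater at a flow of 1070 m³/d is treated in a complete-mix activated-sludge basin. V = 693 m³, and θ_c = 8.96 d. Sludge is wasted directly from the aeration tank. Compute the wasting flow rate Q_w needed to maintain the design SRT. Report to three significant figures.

Wasting from the aeration tank: Q_w = V / θ_c = 693.0 / 8.96 = 77.34 m³/d.

Q_w ≈ 77.3 m³/d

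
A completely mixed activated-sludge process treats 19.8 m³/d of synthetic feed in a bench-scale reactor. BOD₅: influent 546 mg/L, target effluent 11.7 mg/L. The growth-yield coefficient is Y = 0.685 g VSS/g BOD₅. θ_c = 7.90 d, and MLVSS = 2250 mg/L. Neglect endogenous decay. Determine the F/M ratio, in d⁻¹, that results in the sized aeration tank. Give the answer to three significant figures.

F/M ≈ 0.189 d⁻¹

V·X = Y·Q·ΔS·θ_c gives V = 0.685 × 19.8 × (546 − 11.7) × 7.90 / 2250 = 25.44 m³.
F/M = Q·S₀ / (V·X) = 19.8 × 546 / (25.44 × 2250) = 0.1888 g BOD₅·(g VSS·d)⁻¹.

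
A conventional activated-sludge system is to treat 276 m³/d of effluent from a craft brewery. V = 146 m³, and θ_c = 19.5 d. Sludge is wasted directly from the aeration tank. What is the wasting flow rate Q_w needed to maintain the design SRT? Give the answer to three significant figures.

With mixed-liquor wasting, θ_c = V/Q_w, so Q_w = V/θ_c = 146.0/19.5 = 7.487 m³/d.

Q_w ≈ 7.49 m³/d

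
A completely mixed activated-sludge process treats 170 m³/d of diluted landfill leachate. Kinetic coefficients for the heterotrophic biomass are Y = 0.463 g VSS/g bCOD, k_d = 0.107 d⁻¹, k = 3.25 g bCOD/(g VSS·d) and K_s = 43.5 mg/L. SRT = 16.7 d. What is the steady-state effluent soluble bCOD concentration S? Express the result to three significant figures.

For a completely mixed reactor with recycle the Lawrence–McCarty relation gives S = K_s·(1 + k_d·θ_c) / [θ_c·(Y·k − k_d) − 1] = 43.5 × (1 + 0.107 × 16.7) / [16.7 × (0.463 × 3.25 − 0.107) − 1] = 121.2 / 22.34 = 5.426 mg/L.

S ≈ 5.43 mg/L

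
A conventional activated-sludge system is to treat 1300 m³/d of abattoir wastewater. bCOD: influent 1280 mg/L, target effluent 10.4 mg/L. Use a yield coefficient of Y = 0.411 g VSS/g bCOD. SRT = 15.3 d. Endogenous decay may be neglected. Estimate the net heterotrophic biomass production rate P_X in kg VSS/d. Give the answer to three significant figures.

P_X ≈ 678 kg VSS/d

No decay correction is needed, so Y_obs = Y = 0.411.
ΔS = 1280 − 10.4 = 1270 mg/L, so the substrate removal rate is 1300 × 1270/1000 = 1650 kg bCOD/d.
Net biomass production P_X = Y_obs × Q·(S₀ − S) = 0.4110 × 1650 = 678.3 kg VSS/d.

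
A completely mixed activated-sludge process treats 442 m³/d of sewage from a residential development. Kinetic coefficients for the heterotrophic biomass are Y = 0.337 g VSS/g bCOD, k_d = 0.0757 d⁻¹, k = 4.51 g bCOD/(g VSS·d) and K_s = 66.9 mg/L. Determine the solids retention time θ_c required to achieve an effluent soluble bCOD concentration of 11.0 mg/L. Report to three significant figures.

θ_c ≈ 7.20 d

From 1/θ_c = Y·k·S/(K_s + S) − k_d: Y·k·S/(K_s+S) = 0.337 × 4.51 × 11.0 / (66.9 + 11.0) = 0.2146 d⁻¹.
1/θ_c = 0.2146 − 0.0757 = 0.1389 d⁻¹, so θ_c = 7.199 d.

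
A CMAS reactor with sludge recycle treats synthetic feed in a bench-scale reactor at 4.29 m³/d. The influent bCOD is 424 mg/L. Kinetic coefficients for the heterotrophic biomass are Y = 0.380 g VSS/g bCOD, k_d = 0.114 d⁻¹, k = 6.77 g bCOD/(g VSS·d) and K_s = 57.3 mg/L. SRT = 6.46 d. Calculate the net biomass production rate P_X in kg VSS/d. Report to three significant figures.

P_X ≈ 0.392 kg VSS/d

For a completely mixed reactor with recycle the Lawrence–McCarty relation gives S = K_s·(1 + k_d·θ_c) / [θ_c·(Y·k − k_d) − 1] = 57.3 × (1 + 0.114 × 6.46) / [6.46 × (0.380 × 6.77 − 0.114) − 1] = 99.50 / 14.88 = 6.686 mg/L.
Observed yield with endogenous decay: Y_obs = Y / (1 + k_d·θ_c) = 0.380 / (1 + 0.114 × 6.46) = 0.380 / 1.736 = 0.2188 g VSS/g bCOD.
Substrate removed = Q·(S₀ − S) = 4.29 m³/d × (424 − 6.69) g/m³ = 1.79×10^3 g/d = 1.790 kg/d.
So the net sludge growth is P_X = 0.2188 × 1.790 = 0.3918 kg VSS/d.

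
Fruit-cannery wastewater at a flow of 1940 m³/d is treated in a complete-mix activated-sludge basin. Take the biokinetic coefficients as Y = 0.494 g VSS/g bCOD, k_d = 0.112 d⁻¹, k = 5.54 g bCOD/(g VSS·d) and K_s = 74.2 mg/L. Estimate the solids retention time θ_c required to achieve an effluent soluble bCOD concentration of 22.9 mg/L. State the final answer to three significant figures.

θ_c ≈ 1.87 d

At the target effluent, Y k S/(K_s+S) = 0.494×5.54×22.9/97.10 = 0.6454 d⁻¹.
Then 1/θ_c = μ − k_d = 0.6454 − 0.112 = 0.5334 d⁻¹, giving θ_c = 1.875 d.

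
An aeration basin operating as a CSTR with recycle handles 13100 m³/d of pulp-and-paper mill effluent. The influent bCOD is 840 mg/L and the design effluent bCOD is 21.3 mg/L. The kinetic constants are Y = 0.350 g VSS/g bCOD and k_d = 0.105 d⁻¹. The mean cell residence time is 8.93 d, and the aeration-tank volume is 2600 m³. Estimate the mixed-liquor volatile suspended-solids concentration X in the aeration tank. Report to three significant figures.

X ≈ 6650 mg/L

From V·X·(1 + k_d·θ_c) = Y·Q·(S₀ − S)·θ_c: X = 0.350 × 13100 × (840 − 21.3) × 8.93 / [2600 × (1 + 0.105 × 8.93)] = 6654 mg/L.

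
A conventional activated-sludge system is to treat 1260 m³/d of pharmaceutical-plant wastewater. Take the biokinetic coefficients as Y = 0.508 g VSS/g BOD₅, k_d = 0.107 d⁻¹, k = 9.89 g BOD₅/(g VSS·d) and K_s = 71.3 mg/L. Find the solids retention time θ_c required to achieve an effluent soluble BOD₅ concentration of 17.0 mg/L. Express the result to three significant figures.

From 1/θ_c = Y·k·S/(K_s + S) − k_d: Y·k·S/(K_s+S) = 0.508 × 9.89 × 17.0 / (71.3 + 17.0) = 0.9673 d⁻¹.
θ_c = 1/(μ − k_d) = 1/(0.9673 − 0.107) = 1/0.8603 = 1.162 d.

θ_c ≈ 1.16 d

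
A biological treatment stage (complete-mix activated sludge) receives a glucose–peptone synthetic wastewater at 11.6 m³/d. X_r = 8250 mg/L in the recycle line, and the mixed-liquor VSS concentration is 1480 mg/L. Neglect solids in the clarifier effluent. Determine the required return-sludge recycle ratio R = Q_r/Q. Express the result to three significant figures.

Mass balance around the secondary clarifier (neglecting effluent solids): R = X / (X_r − X) = 1480 / (8250 − 1480) = 0.2186.

R ≈ 0.219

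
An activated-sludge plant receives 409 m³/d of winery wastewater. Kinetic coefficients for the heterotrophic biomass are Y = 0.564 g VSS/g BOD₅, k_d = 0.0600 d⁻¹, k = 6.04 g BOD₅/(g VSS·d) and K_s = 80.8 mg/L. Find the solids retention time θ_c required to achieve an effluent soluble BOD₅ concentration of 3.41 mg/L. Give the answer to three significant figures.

Specific growth rate at S = 3.41 mg/L: μ = YkS/(K_s+S) = 0.564·6.04·3.41/(80.8+3.41) = 0.1379 d⁻¹.
θ_c = 1/(μ − k_d) = 1/(0.1379 − 0.0600) = 1/0.07795 = 12.83 d.

θ_c ≈ 12.8 d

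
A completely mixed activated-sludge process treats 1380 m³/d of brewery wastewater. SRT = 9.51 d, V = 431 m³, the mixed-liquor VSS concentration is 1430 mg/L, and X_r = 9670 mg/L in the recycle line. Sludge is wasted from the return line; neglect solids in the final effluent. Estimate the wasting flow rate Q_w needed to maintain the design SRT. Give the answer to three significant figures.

Q_w ≈ 6.70 m³/d

Wasting from the return line (neglecting effluent solids): Q_w = V·X / (θ_c·X_r) = 431.0 × 1430 / (9.51 × 9670) = 6.702 m³/d.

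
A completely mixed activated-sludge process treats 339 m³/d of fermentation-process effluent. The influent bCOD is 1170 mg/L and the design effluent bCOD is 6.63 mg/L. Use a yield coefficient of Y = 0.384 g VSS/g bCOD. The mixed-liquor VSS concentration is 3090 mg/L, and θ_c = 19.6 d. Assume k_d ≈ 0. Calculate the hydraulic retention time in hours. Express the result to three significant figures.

τ ≈ 68.0 h

Biomass mass balance (decay neglected): V·X = Y·Q·(S₀ − S)·θ_c, so V = 0.384 × 339 × (1170 − 6.63) × 19.6 / 3090 = 960.6 m³.
HRT = V/Q = 960.6 m³ / 339 m³·d⁻¹ = 2.834 d × 24 = 68.01 h.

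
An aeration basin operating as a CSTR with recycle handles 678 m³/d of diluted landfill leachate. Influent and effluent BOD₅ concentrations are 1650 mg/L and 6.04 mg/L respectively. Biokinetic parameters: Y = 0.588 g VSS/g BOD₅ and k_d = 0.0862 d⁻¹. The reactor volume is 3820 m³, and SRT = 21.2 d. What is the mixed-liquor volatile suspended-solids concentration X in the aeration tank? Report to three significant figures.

X ≈ 1290 mg/L

Solving the biomass balance for X: X = Y Q (S₀−S) θ_c / [V (1+k_d θ_c)] = 0.588 × 678 × (1650 − 6.04) × 21.2 / [3820 × (1 + 0.0862 × 21.2)] = 1286 mg/L.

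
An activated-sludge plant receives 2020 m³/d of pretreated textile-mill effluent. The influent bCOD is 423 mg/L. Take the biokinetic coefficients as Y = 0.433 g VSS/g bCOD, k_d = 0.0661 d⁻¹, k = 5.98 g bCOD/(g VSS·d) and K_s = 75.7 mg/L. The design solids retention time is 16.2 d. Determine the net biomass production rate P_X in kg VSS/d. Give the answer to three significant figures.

For a completely mixed reactor with recycle the Lawrence–McCarty relation gives S = K_s·(1 + k_d·θ_c) / [θ_c·(Y·k − k_d) − 1] = 75.7 × (1 + 0.0661 × 16.2) / [16.2 × (0.433 × 5.98 − 0.0661) − 1] = 156.8 / 39.88 = 3.931 mg/L.
Observed yield with endogenous decay: Y_obs = Y / (1 + k_d·θ_c) = 0.433 / (1 + 0.0661 × 16.2) = 0.433 / 2.071 = 0.2091 g VSS/g bCOD.
ΔS = 423 − 3.93 = 419.1 mg/L, so the substrate removal rate is 2020 × 419.1/1000 = 846.5 kg bCOD/d.
Biomass produced: P_X = Y_obs·Q·ΔS = 0.2091 × 846.5 ≈ 177.0 kg VSS/d.

P_X ≈ 177 kg VSS/d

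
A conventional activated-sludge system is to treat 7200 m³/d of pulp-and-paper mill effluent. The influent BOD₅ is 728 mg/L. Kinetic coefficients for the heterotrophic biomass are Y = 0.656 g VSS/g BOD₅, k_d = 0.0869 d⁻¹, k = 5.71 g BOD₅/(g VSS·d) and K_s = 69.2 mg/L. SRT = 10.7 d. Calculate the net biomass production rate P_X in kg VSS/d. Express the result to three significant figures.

For a completely mixed reactor with recycle the Lawrence–McCarty relation gives S = K_s·(1 + k_d·θ_c) / [θ_c·(Y·k − k_d) − 1] = 69.2 × (1 + 0.0869 × 10.7) / [10.7 × (0.656 × 5.71 − 0.0869) − 1] = 133.5 / 38.15 = 3.501 mg/L.
Y_obs = Y / (1 + k_d θ_c) = 0.656 / (1 + 0.0869 × 10.7) = 0.656 / 1.930 = 0.3399.
Mass of BOD₅ removed per day: Q(S₀ − S) = 7200 × 724.5 g/m³ = 5216 kg/d.
Biomass produced: P_X = Y_obs·Q·ΔS = 0.3399 × 5216 ≈ 1773 kg VSS/d.

P_X ≈ 1770 kg VSS/d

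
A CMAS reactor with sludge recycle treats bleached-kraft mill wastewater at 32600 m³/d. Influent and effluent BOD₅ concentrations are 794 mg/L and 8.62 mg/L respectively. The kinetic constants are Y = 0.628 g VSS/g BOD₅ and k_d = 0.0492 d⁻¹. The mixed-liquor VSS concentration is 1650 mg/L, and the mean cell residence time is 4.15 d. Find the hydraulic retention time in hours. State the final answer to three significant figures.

Steady-state biomass mass balance: V·X·(1 + k_d·θ_c) = Y·Q·(S₀ − S)·θ_c, so V = 0.628 × 32600 × (794 − 8.62) × 4.15 / [1650 × (1 + 0.0492 × 4.15)] = 6.67×10^7 / 1987 = 33584 m³.
HRT = V/Q = 33584 m³ / 32600 m³·d⁻¹ = 1.030 d × 24 = 24.72 h.

τ ≈ 24.7 h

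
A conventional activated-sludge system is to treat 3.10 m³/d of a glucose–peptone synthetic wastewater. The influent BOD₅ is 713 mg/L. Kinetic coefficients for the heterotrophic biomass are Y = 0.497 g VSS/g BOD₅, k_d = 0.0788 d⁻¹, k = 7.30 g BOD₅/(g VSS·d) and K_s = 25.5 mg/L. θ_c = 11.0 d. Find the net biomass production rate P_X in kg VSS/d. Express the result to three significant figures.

From the Monod/SRT balance for a CMAS, S = K_s·(1+k_d θ_c)/[θ_c·(Y k − k_d) − 1] = 25.5 × (1 + 0.0788 × 11.0) / [11.0 × (0.497 × 7.30 − 0.0788) − 1] = 47.60 / 38.04 = 1.251 mg/L.
Correct the yield for decay: Y_obs = Y/(1 + k_d θ_c) = 0.497 / (1 + 0.0788 × 11.0) = 0.497 / 1.867 = 0.2662.
Q·(S₀ − S) = 3.10 × (713 − 1.25) × 10⁻³ = 2.206 kg/d removed.
P_X = Y_obs · Q(S₀ − S) = 0.2662 × 2.206 = 0.5874 kg VSS/d.

P_X ≈ 0.587 kg VSS/d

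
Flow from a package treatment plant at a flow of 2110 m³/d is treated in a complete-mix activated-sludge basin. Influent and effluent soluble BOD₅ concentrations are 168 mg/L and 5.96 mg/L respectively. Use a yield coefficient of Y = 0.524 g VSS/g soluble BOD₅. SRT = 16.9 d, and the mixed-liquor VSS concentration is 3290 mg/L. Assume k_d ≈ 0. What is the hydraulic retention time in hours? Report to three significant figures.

V·X = Y·Q·ΔS·θ_c gives V = 0.524 × 2110 × (168 − 5.96) × 16.9 / 3290 = 920.3 m³.
Hydraulic retention time τ = V/Q = 920.3 / 2110 = 0.4362 d = 10.47 h.

τ ≈ 10.5 h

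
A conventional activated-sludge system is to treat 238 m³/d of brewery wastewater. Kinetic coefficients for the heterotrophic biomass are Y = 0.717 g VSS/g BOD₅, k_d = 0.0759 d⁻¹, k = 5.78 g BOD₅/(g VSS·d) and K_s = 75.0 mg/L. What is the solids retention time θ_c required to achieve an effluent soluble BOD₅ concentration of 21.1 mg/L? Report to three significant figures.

θ_c ≈ 1.20 d

From 1/θ_c = Y·k·S/(K_s + S) − k_d: Y·k·S/(K_s+S) = 0.717 × 5.78 × 21.1 / (75.0 + 21.1) = 0.9099 d⁻¹.
θ_c = 1/(μ − k_d) = 1/(0.9099 − 0.0759) = 1/0.8340 = 1.199 d.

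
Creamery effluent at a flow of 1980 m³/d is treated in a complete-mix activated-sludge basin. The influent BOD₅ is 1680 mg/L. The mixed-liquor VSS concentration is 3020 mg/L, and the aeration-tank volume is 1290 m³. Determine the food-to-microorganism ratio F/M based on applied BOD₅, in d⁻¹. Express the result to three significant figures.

F/M = applied load / biomass = Q·S₀/(V·X) = 1980 × 1680 / (1290 × 3020) = 0.8538 d⁻¹.

F/M ≈ 0.854 d⁻¹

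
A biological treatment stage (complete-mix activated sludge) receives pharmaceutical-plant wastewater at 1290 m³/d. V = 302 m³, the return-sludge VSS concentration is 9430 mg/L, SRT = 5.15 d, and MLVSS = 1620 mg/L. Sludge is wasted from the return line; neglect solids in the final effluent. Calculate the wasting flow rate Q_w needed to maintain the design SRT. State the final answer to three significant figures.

θ_c = V·X/(Q_w·X_r) when wasting from the recycle, so Q_w = V·X/(θ_c·X_r) = 302.0 × 1620 / (5.15 × 9430) = 10.07 m³/d.

Q_w ≈ 10.1 m³/d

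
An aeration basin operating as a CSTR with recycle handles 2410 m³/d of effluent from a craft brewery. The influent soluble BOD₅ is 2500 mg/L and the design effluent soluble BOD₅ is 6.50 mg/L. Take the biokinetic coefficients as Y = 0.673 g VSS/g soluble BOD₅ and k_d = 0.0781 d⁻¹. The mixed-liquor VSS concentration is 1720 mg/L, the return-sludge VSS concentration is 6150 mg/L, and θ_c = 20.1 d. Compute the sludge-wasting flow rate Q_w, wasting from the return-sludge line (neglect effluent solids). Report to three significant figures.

Steady-state biomass mass balance: V·X·(1 + k_d·θ_c) = Y·Q·(S₀ − S)·θ_c, so V = 0.673 × 2410 × (2500 − 6.50) × 20.1 / [1720 × (1 + 0.0781 × 20.1)] = 8.13×10^7 / 4420 = 18391 m³.
Q_w = (V·X)/(θ_c X_r) = 18391 × 1720 / (20.1 × 6150) = 255.9 m³/d.

Q_w ≈ 256 m³/d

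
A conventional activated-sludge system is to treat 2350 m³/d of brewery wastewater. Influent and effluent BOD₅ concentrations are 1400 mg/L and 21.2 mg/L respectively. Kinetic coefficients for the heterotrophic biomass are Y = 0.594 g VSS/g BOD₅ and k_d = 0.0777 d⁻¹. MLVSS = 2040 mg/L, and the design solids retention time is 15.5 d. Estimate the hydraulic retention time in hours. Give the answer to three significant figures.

Steady-state biomass mass balance: V·X·(1 + k_d·θ_c) = Y·Q·(S₀ − S)·θ_c, so V = 0.594 × 2350 × (1400 − 21.2) × 15.5 / [2040 × (1 + 0.0777 × 15.5)] = 2.98×10^7 / 4497 = 6634 m³.
Hydraulic retention time τ = V/Q = 6634 / 2350 = 2.823 d = 67.75 h.

τ ≈ 67.8 h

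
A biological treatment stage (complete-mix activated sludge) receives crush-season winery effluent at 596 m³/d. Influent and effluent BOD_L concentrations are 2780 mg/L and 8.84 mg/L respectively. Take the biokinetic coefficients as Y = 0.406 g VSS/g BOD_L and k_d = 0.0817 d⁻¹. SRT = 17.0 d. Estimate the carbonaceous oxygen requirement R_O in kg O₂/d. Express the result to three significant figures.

Y_obs = Y / (1 + k_d θ_c) = 0.406 / (1 + 0.0817 × 17.0) = 0.406 / 2.389 = 0.1700.
Mass of BOD_L removed per day: Q(S₀ − S) = 596 × 2771 g/m³ = 1652 kg/d.
Net sludge production P_X = 0.1700 × 1652 = 280.7 kg VSS/d.
R_O = Q·ΔS − 1.42 P_X = 1652 − 398.6 = 1253 kg O₂/d.

R_O ≈ 1250 kg O₂/d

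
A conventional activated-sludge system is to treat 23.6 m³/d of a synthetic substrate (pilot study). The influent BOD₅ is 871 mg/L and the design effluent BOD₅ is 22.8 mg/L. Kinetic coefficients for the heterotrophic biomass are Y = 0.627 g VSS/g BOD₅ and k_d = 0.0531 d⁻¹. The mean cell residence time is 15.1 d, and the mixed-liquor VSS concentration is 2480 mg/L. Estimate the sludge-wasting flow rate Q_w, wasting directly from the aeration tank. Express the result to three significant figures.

Rearranging the biomass balance for a CMAS with decay, V = Y·Q·ΔS·θ_c / [X·(1+k_d θ_c)] = 0.627 × 23.6 × (871 − 22.8) × 15.1 / [2480 × (1 + 0.0531 × 15.1)] = 1.9×10^5 / 4468 = 42.41 m³.
For wasting at MLVSS concentration, Q_w = V/θ_c = 42.41/15.1 = 2.809 m³/d.

Q_w ≈ 2.81 m³/d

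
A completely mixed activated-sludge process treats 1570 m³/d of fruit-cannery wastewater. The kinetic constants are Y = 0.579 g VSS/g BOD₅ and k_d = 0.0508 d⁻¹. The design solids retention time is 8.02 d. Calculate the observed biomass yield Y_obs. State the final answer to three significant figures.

The observed yield is Y_obs = Y/(1 + k_d·θ_c) = 0.579 / (1 + 0.0508 × 8.02) = 0.579 / 1.407 = 0.4114 g VSS per g BOD₅ removed.

Y_obs ≈ 0.411 g VSS/g BOD₅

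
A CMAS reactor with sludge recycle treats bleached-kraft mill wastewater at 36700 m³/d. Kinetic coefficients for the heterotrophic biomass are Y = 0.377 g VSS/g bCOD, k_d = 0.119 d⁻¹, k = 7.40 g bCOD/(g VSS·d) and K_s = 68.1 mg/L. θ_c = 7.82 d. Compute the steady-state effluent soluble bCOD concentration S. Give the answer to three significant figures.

S ≈ 6.61 mg/L

From the Monod/SRT balance for a CMAS, S = K_s·(1+k_d θ_c)/[θ_c·(Y k − k_d) − 1] = 68.1 × (1 + 0.119 × 7.82) / [7.82 × (0.377 × 7.40 − 0.119) − 1] = 131.5 / 19.89 = 6.611 mg/L.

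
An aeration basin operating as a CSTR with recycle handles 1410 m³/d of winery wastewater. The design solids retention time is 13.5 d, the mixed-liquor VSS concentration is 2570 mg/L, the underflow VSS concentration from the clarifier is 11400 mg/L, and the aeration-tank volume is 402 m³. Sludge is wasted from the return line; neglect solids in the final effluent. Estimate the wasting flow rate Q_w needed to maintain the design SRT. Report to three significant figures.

Q_w ≈ 6.71 m³/d

Wasting from the return line (neglecting effluent solids): Q_w = V·X / (θ_c·X_r) = 402.0 × 2570 / (13.5 × 11400) = 6.713 m³/d.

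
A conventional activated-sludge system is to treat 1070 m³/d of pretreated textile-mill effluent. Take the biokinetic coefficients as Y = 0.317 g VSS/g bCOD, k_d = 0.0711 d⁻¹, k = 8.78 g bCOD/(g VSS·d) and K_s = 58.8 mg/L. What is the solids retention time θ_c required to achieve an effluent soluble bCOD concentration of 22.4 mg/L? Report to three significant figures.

θ_c ≈ 1.44 d

At the target effluent, Y k S/(K_s+S) = 0.317×8.78×22.4/81.20 = 0.7678 d⁻¹.
θ_c = 1/(μ − k_d) = 1/(0.7678 − 0.0711) = 1/0.6967 = 1.435 d.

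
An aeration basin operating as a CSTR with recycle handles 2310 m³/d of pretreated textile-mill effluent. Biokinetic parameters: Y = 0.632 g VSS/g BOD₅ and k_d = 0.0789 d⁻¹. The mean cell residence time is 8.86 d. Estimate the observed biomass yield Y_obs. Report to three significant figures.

Y_obs ≈ 0.372 g VSS/g BOD₅

Observed yield with endogenous decay: Y_obs = Y / (1 + k_d·θ_c) = 0.632 / (1 + 0.0789 × 8.86) = 0.632 / 1.699 = 0.3720 g VSS/g BOD₅.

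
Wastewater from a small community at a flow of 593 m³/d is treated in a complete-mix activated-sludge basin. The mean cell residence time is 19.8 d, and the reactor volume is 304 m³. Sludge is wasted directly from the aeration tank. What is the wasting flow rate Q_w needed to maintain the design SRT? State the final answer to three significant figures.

Q_w ≈ 15.4 m³/d

For wasting at MLVSS concentration, Q_w = V/θ_c = 304.0/19.8 = 15.35 m³/d.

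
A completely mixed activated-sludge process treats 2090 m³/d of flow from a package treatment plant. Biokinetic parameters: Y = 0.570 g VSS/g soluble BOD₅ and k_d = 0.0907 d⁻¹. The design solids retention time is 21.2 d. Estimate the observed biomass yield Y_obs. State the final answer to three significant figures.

Y_obs ≈ 0.195 g VSS/g soluble BOD₅

The observed yield is Y_obs = Y/(1 + k_d·θ_c) = 0.570 / (1 + 0.0907 × 21.2) = 0.570 / 2.923 = 0.1950 g VSS per g soluble BOD₅ removed.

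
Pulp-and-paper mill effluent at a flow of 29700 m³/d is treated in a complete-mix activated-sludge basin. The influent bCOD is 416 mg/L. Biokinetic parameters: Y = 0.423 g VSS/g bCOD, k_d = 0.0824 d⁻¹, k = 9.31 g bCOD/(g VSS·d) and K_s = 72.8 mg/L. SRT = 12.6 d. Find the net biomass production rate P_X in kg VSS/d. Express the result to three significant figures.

P_X ≈ 2540 kg VSS/d

For a completely mixed reactor with recycle the Lawrence–McCarty relation gives S = K_s·(1 + k_d·θ_c) / [θ_c·(Y·k − k_d) − 1] = 72.8 × (1 + 0.0824 × 12.6) / [12.6 × (0.423 × 9.31 − 0.0824) − 1] = 148.4 / 47.58 = 3.118 mg/L.
Observed yield with endogenous decay: Y_obs = Y / (1 + k_d·θ_c) = 0.423 / (1 + 0.0824 × 12.6) = 0.423 / 2.038 = 0.2075 g VSS/g bCOD.
Mass of bCOD removed per day: Q(S₀ − S) = 29700 × 412.9 g/m³ = 12263 kg/d.
Net biomass production P_X = Y_obs × Q·(S₀ − S) = 0.2075 × 12263 = 2545 kg VSS/d.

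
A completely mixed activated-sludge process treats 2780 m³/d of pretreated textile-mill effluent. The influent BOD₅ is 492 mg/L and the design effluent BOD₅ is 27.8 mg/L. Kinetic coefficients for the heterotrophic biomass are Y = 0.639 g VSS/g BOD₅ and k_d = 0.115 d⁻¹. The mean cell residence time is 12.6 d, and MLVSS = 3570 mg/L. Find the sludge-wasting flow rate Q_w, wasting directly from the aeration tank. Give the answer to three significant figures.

Q_w ≈ 94.3 m³/d

Rearranging the biomass balance for a CMAS with decay, V = Y·Q·ΔS·θ_c / [X·(1+k_d θ_c)] = 0.639 × 2780 × (492 − 27.8) × 12.6 / [3570 × (1 + 0.115 × 12.6)] = 1.04×10^7 / 8743 = 1188 m³.
With mixed-liquor wasting, θ_c = V/Q_w, so Q_w = V/θ_c = 1188/12.6 = 94.32 m³/d.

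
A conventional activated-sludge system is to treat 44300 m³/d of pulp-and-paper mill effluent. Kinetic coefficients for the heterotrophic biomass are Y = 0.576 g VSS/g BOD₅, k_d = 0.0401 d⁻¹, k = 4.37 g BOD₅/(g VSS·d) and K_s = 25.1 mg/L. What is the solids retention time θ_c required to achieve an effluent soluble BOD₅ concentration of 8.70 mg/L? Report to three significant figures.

At the target effluent, Y k S/(K_s+S) = 0.576×4.37×8.70/33.80 = 0.6479 d⁻¹.
1/θ_c = 0.6479 − 0.0401 = 0.6078 d⁻¹, so θ_c = 1.645 d.

θ_c ≈ 1.65 d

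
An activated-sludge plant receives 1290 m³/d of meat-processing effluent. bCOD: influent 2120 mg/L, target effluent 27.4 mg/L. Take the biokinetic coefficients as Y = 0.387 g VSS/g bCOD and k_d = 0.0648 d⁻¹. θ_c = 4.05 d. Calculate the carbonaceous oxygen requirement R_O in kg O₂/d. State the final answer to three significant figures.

R_O ≈ 1520 kg O₂/d

Observed yield with endogenous decay: Y_obs = Y / (1 + k_d·θ_c) = 0.387 / (1 + 0.0648 × 4.05) = 0.387 / 1.262 = 0.3065 g VSS/g bCOD.
ΔS = 2120 − 27.4 = 2093 mg/L, so the substrate removal rate is 1290 × 2093/1000 = 2699 kg bCOD/d.
Biomass synthesised: P_X = Y_obs × 2699 = 827.5 kg VSS/d.
R_O = Q·ΔS − 1.42 P_X = 2699 − 1175 = 1524 kg O₂/d.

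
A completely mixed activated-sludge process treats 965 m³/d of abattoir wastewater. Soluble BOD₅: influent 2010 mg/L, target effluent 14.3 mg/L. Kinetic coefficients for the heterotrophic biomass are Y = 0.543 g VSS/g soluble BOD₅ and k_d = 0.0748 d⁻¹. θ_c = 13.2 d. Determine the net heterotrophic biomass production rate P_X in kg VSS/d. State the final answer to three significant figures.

P_X ≈ 526 kg VSS/d

Correct the yield for decay: Y_obs = Y/(1 + k_d θ_c) = 0.543 / (1 + 0.0748 × 13.2) = 0.543 / 1.987 = 0.2732.
Mass of soluble BOD₅ removed per day: Q(S₀ − S) = 965 × 1996 g/m³ = 1926 kg/d.
P_X = Y_obs · Q(S₀ − S) = 0.2732 × 1926 = 526.2 kg VSS/d.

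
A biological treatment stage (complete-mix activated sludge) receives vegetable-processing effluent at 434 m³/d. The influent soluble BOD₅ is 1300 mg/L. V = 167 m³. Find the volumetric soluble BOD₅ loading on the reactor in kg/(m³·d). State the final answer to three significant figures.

L_v ≈ 3.38 kg soluble BOD₅/(m³·d)

Volumetric loading L_v = Q·S₀ / V = 434 × 1300 g/m³ / 167.0 m³ = 3378 g/(m³·d) = 3.378 kg soluble BOD₅/(m³·d).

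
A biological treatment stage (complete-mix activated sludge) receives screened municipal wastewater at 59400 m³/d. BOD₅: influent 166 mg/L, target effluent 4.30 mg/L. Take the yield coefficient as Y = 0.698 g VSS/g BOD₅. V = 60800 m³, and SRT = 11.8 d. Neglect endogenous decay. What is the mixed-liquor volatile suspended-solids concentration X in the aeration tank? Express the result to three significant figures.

X ≈ 1300 mg/L

X = Y·Q·ΔS·θ_c / V = 0.698 × 59400 × (166 − 4.30) × 11.8 / 60800 = 1301 mg/L.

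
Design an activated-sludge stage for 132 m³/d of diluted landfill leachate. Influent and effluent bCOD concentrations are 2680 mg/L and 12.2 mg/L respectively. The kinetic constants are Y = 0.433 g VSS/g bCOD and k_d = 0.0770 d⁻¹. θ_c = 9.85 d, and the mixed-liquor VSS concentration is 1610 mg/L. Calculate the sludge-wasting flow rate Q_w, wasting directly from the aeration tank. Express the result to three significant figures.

Q_w ≈ 53.9 m³/d

Steady-state biomass mass balance: V·X·(1 + k_d·θ_c) = Y·Q·(S₀ − S)·θ_c, so V = 0.433 × 132 × (2680 − 12.2) × 9.85 / [1610 × (1 + 0.0770 × 9.85)] = 1.5×10^6 / 2831 = 530.5 m³.
Wasting from the aeration tank: Q_w = V / θ_c = 530.5 / 9.85 = 53.86 m³/d.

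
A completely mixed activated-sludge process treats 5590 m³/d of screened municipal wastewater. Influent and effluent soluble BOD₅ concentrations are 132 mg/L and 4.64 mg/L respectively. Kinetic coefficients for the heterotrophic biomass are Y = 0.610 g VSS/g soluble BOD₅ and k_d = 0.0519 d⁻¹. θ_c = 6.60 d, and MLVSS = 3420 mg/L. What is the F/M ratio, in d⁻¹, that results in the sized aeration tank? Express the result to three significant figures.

Steady-state biomass mass balance: V·X·(1 + k_d·θ_c) = Y·Q·(S₀ − S)·θ_c, so V = 0.610 × 5590 × (132 − 4.64) × 6.60 / [3420 × (1 + 0.0519 × 6.60)] = 2.87×10^6 / 4591 = 624.3 m³.
F/M = Q·S₀ / (V·X) = 5590 × 132 / (624.3 × 3420) = 0.3456 g soluble BOD₅·(g VSS·d)⁻¹.

F/M ≈ 0.346 d⁻¹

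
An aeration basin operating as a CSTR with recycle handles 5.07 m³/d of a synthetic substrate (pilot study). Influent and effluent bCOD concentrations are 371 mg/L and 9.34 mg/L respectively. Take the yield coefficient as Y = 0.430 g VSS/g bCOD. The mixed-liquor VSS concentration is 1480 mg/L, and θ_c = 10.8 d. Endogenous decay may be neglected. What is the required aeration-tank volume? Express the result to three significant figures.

Biomass mass balance (decay neglected): V·X = Y·Q·(S₀ − S)·θ_c, so V = 0.430 × 5.07 × (371 − 9.34) × 10.8 / 1480 = 5.754 m³.

V ≈ 5.75 m³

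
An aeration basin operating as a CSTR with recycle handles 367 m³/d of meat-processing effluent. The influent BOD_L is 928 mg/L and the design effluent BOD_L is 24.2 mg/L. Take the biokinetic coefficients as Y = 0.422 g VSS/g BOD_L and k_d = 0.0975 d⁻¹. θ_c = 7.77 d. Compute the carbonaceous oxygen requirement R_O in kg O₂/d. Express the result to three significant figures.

R_O ≈ 219 kg O₂/d

Observed yield with endogenous decay: Y_obs = Y / (1 + k_d·θ_c) = 0.422 / (1 + 0.0975 × 7.77) = 0.422 / 1.758 = 0.2401 g VSS/g BOD_L.
Mass of BOD_L removed per day: Q(S₀ − S) = 367 × 903.8 g/m³ = 331.7 kg/d.
P_X = Y_obs·Q·(S₀ − S) = 0.2401 × 331.7 = 79.64 kg VSS/d.
R_O = Q·ΔS − 1.42 P_X = 331.7 − 113.1 = 218.6 kg O₂/d.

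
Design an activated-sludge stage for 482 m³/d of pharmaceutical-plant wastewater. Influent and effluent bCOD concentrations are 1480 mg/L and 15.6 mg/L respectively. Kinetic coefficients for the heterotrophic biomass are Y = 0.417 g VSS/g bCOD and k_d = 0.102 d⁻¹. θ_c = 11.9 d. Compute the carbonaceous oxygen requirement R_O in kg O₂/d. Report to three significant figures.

R_O ≈ 517 kg O₂/d

Observed yield with endogenous decay: Y_obs = Y / (1 + k_d·θ_c) = 0.417 / (1 + 0.102 × 11.9) = 0.417 / 2.214 = 0.1884 g VSS/g bCOD.
Mass of bCOD removed per day: Q(S₀ − S) = 482 × 1464 g/m³ = 705.8 kg/d.
Net sludge production P_X = 0.1884 × 705.8 = 133.0 kg VSS/d.
R_O = Q·(S₀ − S) − 1.42·P_X = 705.8 − 1.42 × 133.0 = 517.0 kg O₂/d.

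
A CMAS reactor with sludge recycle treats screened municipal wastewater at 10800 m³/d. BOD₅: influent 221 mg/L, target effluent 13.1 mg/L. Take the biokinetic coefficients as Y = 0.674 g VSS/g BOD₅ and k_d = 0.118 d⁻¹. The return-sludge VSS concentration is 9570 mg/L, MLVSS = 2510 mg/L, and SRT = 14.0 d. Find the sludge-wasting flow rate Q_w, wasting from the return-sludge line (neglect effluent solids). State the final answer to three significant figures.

Q_w ≈ 59.6 m³/d

Steady-state biomass mass balance: V·X·(1 + k_d·θ_c) = Y·Q·(S₀ − S)·θ_c, so V = 0.674 × 10800 × (221 − 13.1) × 14.0 / [2510 × (1 + 0.118 × 14.0)] = 2.12×10^7 / 6657 = 3183 m³.
Q_w = (V·X)/(θ_c X_r) = 3183 × 2510 / (14.0 × 9570) = 59.63 m³/d.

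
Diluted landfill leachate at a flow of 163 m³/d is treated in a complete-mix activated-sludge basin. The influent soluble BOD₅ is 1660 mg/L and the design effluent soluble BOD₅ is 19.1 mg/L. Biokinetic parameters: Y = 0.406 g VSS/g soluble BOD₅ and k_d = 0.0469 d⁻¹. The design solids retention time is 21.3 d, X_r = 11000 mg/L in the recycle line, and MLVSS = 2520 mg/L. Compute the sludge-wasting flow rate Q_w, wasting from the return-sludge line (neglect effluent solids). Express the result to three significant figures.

Q_w ≈ 4.94 m³/d

Steady-state biomass mass balance: V·X·(1 + k_d·θ_c) = Y·Q·(S₀ − S)·θ_c, so V = 0.406 × 163 × (1660 − 19.1) × 21.3 / [2520 × (1 + 0.0469 × 21.3)] = 2.31×10^6 / 5037 = 459.2 m³.
θ_c = V·X/(Q_w·X_r) when wasting from the recycle, so Q_w = V·X/(θ_c·X_r) = 459.2 × 2520 / (21.3 × 11000) = 4.939 m³/d.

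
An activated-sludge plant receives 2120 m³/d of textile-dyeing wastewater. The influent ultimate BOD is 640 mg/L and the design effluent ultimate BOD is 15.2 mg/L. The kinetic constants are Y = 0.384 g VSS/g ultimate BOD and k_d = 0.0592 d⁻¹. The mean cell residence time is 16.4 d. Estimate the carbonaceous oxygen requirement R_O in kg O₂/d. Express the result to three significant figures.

Observed yield with endogenous decay: Y_obs = Y / (1 + k_d·θ_c) = 0.384 / (1 + 0.0592 × 16.4) = 0.384 / 1.971 = 0.1948 g VSS/g ultimate BOD.
ΔS = 640 − 15.2 = 624.8 mg/L, so the substrate removal rate is 2120 × 624.8/1000 = 1325 kg ultimate BOD/d.
Net sludge production P_X = 0.1948 × 1325 = 258.1 kg VSS/d.
R_O = Q·ΔS − 1.42 P_X = 1325 − 366.5 = 958.1 kg O₂/d.

R_O ≈ 958 kg O₂/d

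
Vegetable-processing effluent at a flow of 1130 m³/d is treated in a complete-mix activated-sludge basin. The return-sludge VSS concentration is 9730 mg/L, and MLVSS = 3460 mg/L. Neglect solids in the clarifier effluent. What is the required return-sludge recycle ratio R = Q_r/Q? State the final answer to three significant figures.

R ≈ 0.552

Mass balance around the secondary clarifier (neglecting effluent solids): R = X / (X_r − X) = 3460 / (9730 − 3460) = 0.5518.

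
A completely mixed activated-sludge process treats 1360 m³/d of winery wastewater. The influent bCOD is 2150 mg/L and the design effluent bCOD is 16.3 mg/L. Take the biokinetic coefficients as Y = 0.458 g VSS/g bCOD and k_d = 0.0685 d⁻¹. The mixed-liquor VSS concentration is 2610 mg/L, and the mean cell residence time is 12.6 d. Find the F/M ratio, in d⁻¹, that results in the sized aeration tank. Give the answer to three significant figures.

F/M ≈ 0.325 d⁻¹

From the SRT design equation V = Y Q (S₀−S) θ_c / [X (1 + k_d θ_c)] = 0.458 × 1360 × (2150 − 16.3) × 12.6 / [2610 × (1 + 0.0685 × 12.6)] = 1.67×10^7 / 4863 = 3444 m³.
F/M = applied load / biomass = Q·S₀/(V·X) = 1360 × 2150 / (3444 × 2610) = 0.3253 d⁻¹.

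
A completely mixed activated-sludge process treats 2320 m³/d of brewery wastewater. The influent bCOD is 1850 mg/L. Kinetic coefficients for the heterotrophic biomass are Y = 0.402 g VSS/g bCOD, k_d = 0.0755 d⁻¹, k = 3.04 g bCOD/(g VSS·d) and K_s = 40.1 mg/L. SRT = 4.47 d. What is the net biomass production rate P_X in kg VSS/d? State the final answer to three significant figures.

From the Monod/SRT balance for a CMAS, S = K_s·(1+k_d θ_c)/[θ_c·(Y k − k_d) − 1] = 40.1 × (1 + 0.0755 × 4.47) / [4.47 × (0.402 × 3.04 − 0.0755) − 1] = 53.63 / 4.125 = 13.00 mg/L.
Correct the yield for decay: Y_obs = Y/(1 + k_d θ_c) = 0.402 / (1 + 0.0755 × 4.47) = 0.402 / 1.337 = 0.3006.
Substrate removed = Q·(S₀ − S) = 2320 m³/d × (1850 − 13.0) g/m³ = 4.26×10^6 g/d = 4262 kg/d.
P_X = Y_obs · Q(S₀ − S) = 0.3006 × 4262 = 1281 kg VSS/d.

P_X ≈ 1280 kg VSS/d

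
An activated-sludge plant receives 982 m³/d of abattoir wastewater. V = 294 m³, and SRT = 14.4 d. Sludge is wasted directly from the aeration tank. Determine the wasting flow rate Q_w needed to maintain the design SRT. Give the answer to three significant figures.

For wasting at MLVSS concentration, Q_w = V/θ_c = 294.0/14.4 = 20.42 m³/d.

Q_w ≈ 20.4 m³/d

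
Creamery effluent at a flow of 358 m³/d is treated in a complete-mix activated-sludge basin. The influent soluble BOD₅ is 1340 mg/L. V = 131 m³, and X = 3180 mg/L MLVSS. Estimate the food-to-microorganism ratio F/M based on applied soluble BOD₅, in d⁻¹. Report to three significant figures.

F/M = Q·S₀ / (V·X) = 358 × 1340 / (131.0 × 3180) = 1.152 g soluble BOD₅·(g VSS·d)⁻¹.

F/M ≈ 1.15 d⁻¹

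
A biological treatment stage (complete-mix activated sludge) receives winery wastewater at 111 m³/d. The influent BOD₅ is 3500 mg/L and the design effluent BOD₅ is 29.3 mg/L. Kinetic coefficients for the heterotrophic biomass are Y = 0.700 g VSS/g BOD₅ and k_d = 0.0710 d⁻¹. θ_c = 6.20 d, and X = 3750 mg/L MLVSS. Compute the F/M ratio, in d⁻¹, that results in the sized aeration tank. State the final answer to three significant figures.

Steady-state biomass mass balance: V·X·(1 + k_d·θ_c) = Y·Q·(S₀ − S)·θ_c, so V = 0.700 × 111 × (3500 − 29.3) × 6.20 / [3750 × (1 + 0.0710 × 6.20)] = 1.67×10^6 / 5401 = 309.6 m³.
Food-to-microorganism ratio F/M = Q S₀ / (V X) = 111 × 3500 / (309.6 × 3750) = 0.3346 d⁻¹.

F/M ≈ 0.335 d⁻¹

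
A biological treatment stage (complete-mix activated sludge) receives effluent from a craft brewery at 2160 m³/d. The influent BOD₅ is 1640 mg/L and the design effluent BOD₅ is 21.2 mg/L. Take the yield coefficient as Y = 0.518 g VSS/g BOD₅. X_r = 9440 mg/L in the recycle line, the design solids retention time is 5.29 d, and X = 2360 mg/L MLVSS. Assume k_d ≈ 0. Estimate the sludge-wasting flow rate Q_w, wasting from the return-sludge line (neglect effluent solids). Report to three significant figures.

Q_w ≈ 192 m³/d

Biomass mass balance (decay neglected): V·X = Y·Q·(S₀ − S)·θ_c, so V = 0.518 × 2160 × (1640 − 21.2) × 5.29 / 2360 = 4060 m³.
θ_c = V·X/(Q_w·X_r) when wasting from the recycle, so Q_w = V·X/(θ_c·X_r) = 4060 × 2360 / (5.29 × 9440) = 191.9 m³/d.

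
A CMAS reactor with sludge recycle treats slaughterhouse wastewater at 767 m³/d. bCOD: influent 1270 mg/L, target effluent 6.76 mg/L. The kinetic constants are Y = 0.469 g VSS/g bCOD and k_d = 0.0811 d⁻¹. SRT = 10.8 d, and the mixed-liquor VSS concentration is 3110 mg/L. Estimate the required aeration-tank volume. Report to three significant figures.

Steady-state biomass mass balance: V·X·(1 + k_d·θ_c) = Y·Q·(S₀ − S)·θ_c, so V = 0.469 × 767 × (1270 − 6.76) × 10.8 / [3110 × (1 + 0.0811 × 10.8)] = 4.91×10^6 / 5834 = 841.2 m³.

V ≈ 841 m³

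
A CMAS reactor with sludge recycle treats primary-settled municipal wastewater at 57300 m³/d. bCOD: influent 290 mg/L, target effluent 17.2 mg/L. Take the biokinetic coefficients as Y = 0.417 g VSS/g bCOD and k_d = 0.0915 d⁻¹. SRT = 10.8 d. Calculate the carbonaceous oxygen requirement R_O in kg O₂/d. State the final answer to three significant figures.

Y_obs = Y / (1 + k_d θ_c) = 0.417 / (1 + 0.0915 × 10.8) = 0.417 / 1.988 = 0.2097.
ΔS = 290 − 17.2 = 272.8 mg/L, so the substrate removal rate is 57300 × 272.8/1000 = 15631 kg bCOD/d.
P_X = Y_obs·Q·(S₀ − S) = 0.2097 × 15631 = 3278 kg VSS/d.
Carbonaceous O₂ demand = substrate oxidised − cell-mass equivalent = 15631 − 1.42 × 3278 = 10976 kg O₂/d.

R_O ≈ 11000 kg O₂/d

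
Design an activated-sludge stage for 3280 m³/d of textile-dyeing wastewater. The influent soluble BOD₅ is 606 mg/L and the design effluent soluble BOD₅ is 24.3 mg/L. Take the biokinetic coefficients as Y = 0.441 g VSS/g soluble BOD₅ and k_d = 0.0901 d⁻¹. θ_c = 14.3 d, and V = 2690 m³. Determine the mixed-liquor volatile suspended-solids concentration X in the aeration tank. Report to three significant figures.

X ≈ 1950 mg/L

X = Y·Q·ΔS·θ_c / [V·(1 + k_d θ_c)] = 0.441 × 3280 × (606 − 24.3) × 14.3 / [2690 × (1 + 0.0901 × 14.3)] = 1955 mg/L.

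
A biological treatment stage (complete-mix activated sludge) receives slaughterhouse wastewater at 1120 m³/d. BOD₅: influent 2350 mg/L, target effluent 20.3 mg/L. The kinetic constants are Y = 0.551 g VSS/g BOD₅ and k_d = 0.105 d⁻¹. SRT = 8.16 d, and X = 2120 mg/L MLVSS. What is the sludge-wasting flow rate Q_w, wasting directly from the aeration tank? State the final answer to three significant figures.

Q_w ≈ 365 m³/d

Steady-state biomass mass balance: V·X·(1 + k_d·θ_c) = Y·Q·(S₀ − S)·θ_c, so V = 0.551 × 1120 × (2350 − 20.3) × 8.16 / [2120 × (1 + 0.105 × 8.16)] = 1.17×10^7 / 3936 = 2980 m³.
Wasting from the aeration tank: Q_w = V / θ_c = 2980 / 8.16 = 365.2 m³/d.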